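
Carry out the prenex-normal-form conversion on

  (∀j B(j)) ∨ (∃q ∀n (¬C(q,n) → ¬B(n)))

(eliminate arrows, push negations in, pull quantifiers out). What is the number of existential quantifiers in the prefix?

1

First replace A → B with ¬A ∨ B.
  (∀j B(j)) ∨ (∃q ∀n (¬¬C(q,n) ∨ ¬B(n)))
Push ¬ through the quantifiers and connectives to reach negation normal form:
  (∀j B(j)) ∨ (∃q ∀n (C(q,n) ∨ ¬B(n)))
All bound variables are already distinct, so no renaming is needed.
Pull the quantifiers to the front (each side's bound variable is not free in the other side):
  ∀j ∃q ∀n (B(j) ∨ C(q,n) ∨ ¬B(n))
The prefix is ∀j ∃q ∀n: 2 universal, 1 existential.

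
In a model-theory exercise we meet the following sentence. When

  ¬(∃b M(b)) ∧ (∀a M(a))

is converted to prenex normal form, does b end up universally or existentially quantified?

universal

Move each ¬ inward, flipping quantifiers it crosses:
  (∀b ¬M(b)) ∧ (∀a M(a))
All bound variables are already distinct, so no renaming is needed.
Pull the quantifiers to the front (each side's bound variable is not free in the other side):
  ∀b ∀a (¬M(b) ∧ M(a))
The quantifier ∃b sits under an odd number of negations, so it flips to ∀b.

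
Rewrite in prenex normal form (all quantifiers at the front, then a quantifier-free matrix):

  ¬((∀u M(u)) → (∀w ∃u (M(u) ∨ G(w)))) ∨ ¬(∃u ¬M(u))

Rewrite implications/biconditionals: A → B as ¬A ∨ B.
  ¬(¬(∀u M(u)) ∨ (∀w ∃u (M(u) ∨ G(w)))) ∨ ¬(∃u ¬M(u))
Drive negations inward (¬∀x A ≡ ∃x ¬A, ¬∃x A ≡ ∀x ¬A, De Morgan for ∧/∨):
  (∀u M(u)) ∧ (∃w ∀u (¬M(u) ∧ ¬G(w))) ∨ (∀u M(u))
Give each quantifier a distinct variable: u↦r, u↦a.
  (∀u M(u)) ∧ (∃w ∀r (¬M(r) ∧ ¬G(w))) ∨ (∀a M(a))
Pull the quantifiers to the front (each side's bound variable is not free in the other side):
  ∀u ∃w ∀r ∀a (M(u) ∧ ¬M(r) ∧ ¬G(w) ∨ M(a))

∀u ∃w ∀r ∀a (M(u) ∧ ¬M(r) ∧ ¬G(w) ∨ M(a))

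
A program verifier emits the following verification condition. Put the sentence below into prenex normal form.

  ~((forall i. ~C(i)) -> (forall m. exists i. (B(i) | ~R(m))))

forall i. exists m. forall q. (~C(i) & ~B(q) & R(m))

Eliminate → and ↔ using ¬ and ∨.
  ~(~(forall i. ~C(i)) | (forall m. exists i. (B(i) | ~R(m))))
Push ¬ through the quantifiers and connectives to reach negation normal form:
  (forall i. ~C(i)) & (exists m. forall i. (~B(i) & R(m)))
Standardize variables apart so no two quantifiers bind the same name: i↦q.
  (forall i. ~C(i)) & (exists m. forall q. (~B(q) & R(m)))
Finally move all quantifiers to the prefix:
  forall i. exists m. forall q. (~C(i) & ~B(q) & R(m))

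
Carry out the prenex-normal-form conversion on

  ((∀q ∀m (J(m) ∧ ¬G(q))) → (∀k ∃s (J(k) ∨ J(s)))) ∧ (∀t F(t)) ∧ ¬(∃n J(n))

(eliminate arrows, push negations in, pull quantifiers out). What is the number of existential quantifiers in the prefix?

3

First replace A → B with ¬A ∨ B.
  (¬(∀q ∀m (J(m) ∧ ¬G(q))) ∨ (∀k ∃s (J(k) ∨ J(s)))) ∧ (∀t F(t)) ∧ ¬(∃n J(n))
Move each ¬ inward, flipping quantifiers it crosses:
  ((∃q ∃m (¬J(m) ∨ G(q))) ∨ (∀k ∃s (J(k) ∨ J(s)))) ∧ (∀t F(t)) ∧ (∀n ¬J(n))
All bound variables are already distinct, so no renaming is needed.
Pull the quantifiers to the front (each side's bound variable is not free in the other side):
  ∃q ∃m ∀k ∃s ∀t ∀n ((¬J(m) ∨ G(q) ∨ J(k) ∨ J(s)) ∧ F(t) ∧ ¬J(n))
The prefix is ∃q ∃m ∀k ∃s ∀t ∀n: 3 universal, 3 existential.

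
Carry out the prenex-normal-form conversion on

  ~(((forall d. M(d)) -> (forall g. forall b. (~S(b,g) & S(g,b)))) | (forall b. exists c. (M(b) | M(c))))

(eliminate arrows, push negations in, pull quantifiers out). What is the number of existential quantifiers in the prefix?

3

Eliminate → and ↔ using ¬ and ∨.
  ~(~(forall d. M(d)) | (forall g. forall b. (~S(b,g) & S(g,b))) | (forall b. exists c. (M(b) | M(c))))
Drive negations inward (¬∀x A ≡ ∃x ¬A, ¬∃x A ≡ ∀x ¬A, De Morgan for ∧/∨):
  (forall d. M(d)) & (exists g. exists b. (S(b,g) | ~S(g,b))) & (exists b. forall c. (~M(b) & ~M(c)))
Standardize variables apart so no two quantifiers bind the same name: b↦u1.
  (forall d. M(d)) & (exists g. exists b. (S(b,g) | ~S(g,b))) & (exists u1. forall c. (~M(u1) & ~M(c)))
Extract every quantifier outward, since the variables are now distinct and don't occur free across branches:
  forall d. exists g. exists b. exists u1. forall c. (M(d) & (S(b,g) | ~S(g,b)) & ~M(u1) & ~M(c))
The prefix is forall d exists g exists b exists u1 forall c: 2 universal, 3 existential.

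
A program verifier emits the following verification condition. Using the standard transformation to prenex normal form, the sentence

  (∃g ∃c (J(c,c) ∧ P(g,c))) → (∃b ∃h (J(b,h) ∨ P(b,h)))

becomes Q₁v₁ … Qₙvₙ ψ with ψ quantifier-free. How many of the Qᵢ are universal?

First replace A → B with ¬A ∨ B.
  ¬(∃g ∃c (J(c,c) ∧ P(g,c))) ∨ (∃b ∃h (J(b,h) ∨ P(b,h)))
Drive negations inward (¬∀x A ≡ ∃x ¬A, ¬∃x A ≡ ∀x ¬A, De Morgan for ∧/∨):
  (∀g ∀c (¬J(c,c) ∨ ¬P(g,c))) ∨ (∃b ∃h (J(b,h) ∨ P(b,h)))
Extract every quantifier outward, since the variables are now distinct and don't occur free across branches:
  ∀g ∀c ∃b ∃h (¬J(c,c) ∨ ¬P(g,c) ∨ J(b,h) ∨ P(b,h))
The prefix is ∀g ∀c ∃b ∃h: 2 universal, 2 existential.

2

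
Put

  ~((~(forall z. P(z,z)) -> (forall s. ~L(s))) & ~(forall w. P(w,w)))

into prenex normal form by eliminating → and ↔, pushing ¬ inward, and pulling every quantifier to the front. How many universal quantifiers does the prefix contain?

1

Rewrite implications/biconditionals: A → B as ¬A ∨ B.
  ~((~~(forall z. P(z,z)) | (forall s. ~L(s))) & ~(forall w. P(w,w)))
Push ¬ through the quantifiers and connectives to reach negation normal form:
  (exists z. ~P(z,z)) & (exists s. L(s)) | (forall w. P(w,w))
Finally move all quantifiers to the prefix:
  exists z. exists s. forall w. (~P(z,z) & L(s) | P(w,w))
The prefix is exists z exists s forall w: 1 universal, 2 existential.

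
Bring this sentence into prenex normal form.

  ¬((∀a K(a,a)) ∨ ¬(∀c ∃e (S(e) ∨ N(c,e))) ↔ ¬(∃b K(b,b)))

Rewrite implications/biconditionals: A → B as ¬A ∨ B; A ↔ B as (¬A ∨ B) ∧ (¬B ∨ A).
  ¬((¬((∀a K(a,a)) ∨ ¬(∀c ∃e (S(e) ∨ N(c,e)))) ∨ ¬(∃b K(b,b))) ∧ (¬¬(∃b K(b,b)) ∨ (∀a K(a,a)) ∨ ¬(∀c ∃e (S(e) ∨ N(c,e)))))
Drive negations inward (¬∀x A ≡ ∃x ¬A, ¬∃x A ≡ ∀x ¬A, De Morgan for ∧/∨):
  ((∀a K(a,a)) ∨ (∃c ∀e (¬S(e) ∧ ¬N(c,e)))) ∧ (∃b K(b,b)) ∨ (∀b ¬K(b,b)) ∧ (∃a ¬K(a,a)) ∧ (∀c ∃e (S(e) ∨ N(c,e)))
Rename bound variables to avoid capture: b↦r, a↦y, c↦w1, e↦y1.
  ((∀a K(a,a)) ∨ (∃c ∀e (¬S(e) ∧ ¬N(c,e)))) ∧ (∃b K(b,b)) ∨ (∀r ¬K(r,r)) ∧ (∃y ¬K(y,y)) ∧ (∀w1 ∃y1 (S(y1) ∨ N(w1,y1)))
Extract every quantifier outward, since the variables are now distinct and don't occur free across branches:
  ∀a ∃c ∀e ∃b ∀r ∃y ∀w1 ∃y1 ((K(a,a) ∨ ¬S(e) ∧ ¬N(c,e)) ∧ K(b,b) ∨ ¬K(r,r) ∧ ¬K(y,y) ∧ (S(y1) ∨ N(w1,y1)))

∀a ∃c ∀e ∃b ∀r ∃y ∀w1 ∃y1 ((K(a,a) ∨ ¬S(e) ∧ ¬N(c,e)) ∧ K(b,b) ∨ ¬K(r,r) ∧ ¬K(y,y) ∧ (S(y1) ∨ N(w1,y1)))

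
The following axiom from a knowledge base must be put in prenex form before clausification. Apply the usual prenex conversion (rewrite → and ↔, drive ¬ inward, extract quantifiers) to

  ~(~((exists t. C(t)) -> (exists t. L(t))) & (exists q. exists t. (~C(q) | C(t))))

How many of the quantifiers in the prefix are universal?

First replace A → B with ¬A ∨ B.
  ~(~(~(exists t. C(t)) | (exists t. L(t))) & (exists q. exists t. (~C(q) | C(t))))
Drive negations inward (¬∀x A ≡ ∃x ¬A, ¬∃x A ≡ ∀x ¬A, De Morgan for ∧/∨):
  (forall t. ~C(t)) | (exists t. L(t)) | (forall q. forall t. (C(q) & ~C(t)))
Standardize variables apart so no two quantifiers bind the same name: t↦y, t↦u.
  (forall t. ~C(t)) | (exists y. L(y)) | (forall q. forall u. (C(q) & ~C(u)))
Finally move all quantifiers to the prefix:
  forall t. exists y. forall q. forall u. (~C(t) | L(y) | C(q) & ~C(u))
The prefix is forall t exists y forall q forall u: 3 universal, 1 existential.

3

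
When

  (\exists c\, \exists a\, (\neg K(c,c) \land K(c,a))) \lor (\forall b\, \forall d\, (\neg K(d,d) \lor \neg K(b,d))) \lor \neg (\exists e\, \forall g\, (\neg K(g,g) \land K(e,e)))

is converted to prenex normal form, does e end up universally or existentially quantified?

Move each ¬ inward, flipping quantifiers it crosses:
  (\exists c\, \exists a\, (\neg K(c,c) \land K(c,a))) \lor (\forall b\, \forall d\, (\neg K(d,d) \lor \neg K(b,d))) \lor (\forall e\, \exists g\, (K(g,g) \lor \neg K(e,e)))
Extract every quantifier outward, since the variables are now distinct and don't occur free across branches:
  \exists c\, \exists a\, \forall b\, \forall d\, \forall e\, \exists g\, (\neg K(c,c) \land K(c,a) \lor \neg K(d,d) \lor \neg K(b,d) \lor K(g,g) \lor \neg K(e,e))
The quantifier \exists e sits under an odd number of negations, so it flips to \forall e.

universal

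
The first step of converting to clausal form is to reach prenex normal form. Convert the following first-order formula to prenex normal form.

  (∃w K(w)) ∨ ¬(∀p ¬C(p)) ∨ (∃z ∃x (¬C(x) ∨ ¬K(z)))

∃w ∃p ∃z ∃x (K(w) ∨ C(p) ∨ ¬C(x) ∨ ¬K(z))

Drive negations inward (¬∀x A ≡ ∃x ¬A, ¬∃x A ≡ ∀x ¬A, De Morgan for ∧/∨):
  (∃w K(w)) ∨ (∃p C(p)) ∨ (∃z ∃x (¬C(x) ∨ ¬K(z)))
All bound variables are already distinct, so no renaming is needed.
Pull the quantifiers to the front (each side's bound variable is not free in the other side):
  ∃w ∃p ∃z ∃x (K(w) ∨ C(p) ∨ ¬C(x) ∨ ¬K(z))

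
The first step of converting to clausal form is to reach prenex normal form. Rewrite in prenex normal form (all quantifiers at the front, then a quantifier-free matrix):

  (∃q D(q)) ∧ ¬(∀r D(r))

Push ¬ through the quantifiers and connectives to reach negation normal form:
  (∃q D(q)) ∧ (∃r ¬D(r))
All bound variables are already distinct, so no renaming is needed.
Finally move all quantifiers to the prefix:
  ∃q ∃r (D(q) ∧ ¬D(r))

∃q ∃r (D(q) ∧ ¬D(r))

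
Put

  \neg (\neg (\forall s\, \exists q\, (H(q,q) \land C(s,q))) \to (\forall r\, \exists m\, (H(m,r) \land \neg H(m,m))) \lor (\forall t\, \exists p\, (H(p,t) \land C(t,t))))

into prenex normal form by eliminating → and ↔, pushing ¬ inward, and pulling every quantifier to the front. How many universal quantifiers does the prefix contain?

First replace A → B with ¬A ∨ B.
  \neg (\neg \neg (\forall s\, \exists q\, (H(q,q) \land C(s,q))) \lor (\forall r\, \exists m\, (H(m,r) \land \neg H(m,m))) \lor (\forall t\, \exists p\, (H(p,t) \land C(t,t))))
Move each ¬ inward, flipping quantifiers it crosses:
  (\exists s\, \forall q\, (\neg H(q,q) \lor \neg C(s,q))) \land (\exists r\, \forall m\, (\neg H(m,r) \lor H(m,m))) \land (\exists t\, \forall p\, (\neg H(p,t) \lor \neg C(t,t)))
Extract every quantifier outward, since the variables are now distinct and don't occur free across branches:
  \exists s\, \forall q\, \exists r\, \forall m\, \exists t\, \forall p\, ((\neg H(q,q) \lor \neg C(s,q)) \land (\neg H(m,r) \lor H(m,m)) \land (\neg H(p,t) \lor \neg C(t,t)))
The prefix is \exists s \forall q \exists r \forall m \exists t \forall p: 3 universal, 3 existential.

3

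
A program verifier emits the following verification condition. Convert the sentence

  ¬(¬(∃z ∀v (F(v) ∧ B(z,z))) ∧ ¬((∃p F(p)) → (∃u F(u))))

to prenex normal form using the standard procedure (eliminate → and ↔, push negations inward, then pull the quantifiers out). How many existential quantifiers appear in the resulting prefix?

2

First replace A → B with ¬A ∨ B.
  ¬(¬(∃z ∀v (F(v) ∧ B(z,z))) ∧ ¬(¬(∃p F(p)) ∨ (∃u F(u))))
Move each ¬ inward, flipping quantifiers it crosses:
  (∃z ∀v (F(v) ∧ B(z,z))) ∨ (∀p ¬F(p)) ∨ (∃u F(u))
Finally move all quantifiers to the prefix:
  ∃z ∀v ∀p ∃u (F(v) ∧ B(z,z) ∨ ¬F(p) ∨ F(u))
The prefix is ∃z ∀v ∀p ∃u: 2 universal, 2 existential.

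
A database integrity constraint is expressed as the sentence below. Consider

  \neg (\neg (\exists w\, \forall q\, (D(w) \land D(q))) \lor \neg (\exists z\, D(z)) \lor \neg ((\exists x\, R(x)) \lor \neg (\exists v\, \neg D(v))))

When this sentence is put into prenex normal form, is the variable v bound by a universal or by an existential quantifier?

universal

Drive negations inward (¬∀x A ≡ ∃x ¬A, ¬∃x A ≡ ∀x ¬A, De Morgan for ∧/∨):
  (\exists w\, \forall q\, (D(w) \land D(q))) \land (\exists z\, D(z)) \land ((\exists x\, R(x)) \lor (\forall v\, D(v)))
All bound variables are already distinct, so no renaming is needed.
Finally move all quantifiers to the prefix:
  \exists w\, \forall q\, \exists z\, \exists x\, \forall v\, (D(w) \land D(q) \land D(z) \land (R(x) \lor D(v)))
The quantifier \exists v sits under an odd number of negations, so it flips to \forall v.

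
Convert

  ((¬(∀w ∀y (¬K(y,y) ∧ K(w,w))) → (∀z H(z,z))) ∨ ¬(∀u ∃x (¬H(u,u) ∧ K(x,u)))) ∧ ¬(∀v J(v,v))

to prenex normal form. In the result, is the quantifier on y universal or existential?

universal

First replace A → B with ¬A ∨ B.
  (¬¬(∀w ∀y (¬K(y,y) ∧ K(w,w))) ∨ (∀z H(z,z)) ∨ ¬(∀u ∃x (¬H(u,u) ∧ K(x,u)))) ∧ ¬(∀v J(v,v))
Push ¬ through the quantifiers and connectives to reach negation normal form:
  ((∀w ∀y (¬K(y,y) ∧ K(w,w))) ∨ (∀z H(z,z)) ∨ (∃u ∀x (H(u,u) ∨ ¬K(x,u)))) ∧ (∃v ¬J(v,v))
Finally move all quantifiers to the prefix:
  ∀w ∀y ∀z ∃u ∀x ∃v ((¬K(y,y) ∧ K(w,w) ∨ H(z,z) ∨ H(u,u) ∨ ¬K(x,u)) ∧ ¬J(v,v))
The quantifier ∀y sits under an even number of negations (counting the antecedent side of each →), so it remains universal.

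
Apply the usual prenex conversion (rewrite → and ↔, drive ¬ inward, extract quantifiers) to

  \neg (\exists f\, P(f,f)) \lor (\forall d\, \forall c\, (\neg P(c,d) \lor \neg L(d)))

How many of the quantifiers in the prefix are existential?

Move each ¬ inward, flipping quantifiers it crosses:
  (\forall f\, \neg P(f,f)) \lor (\forall d\, \forall c\, (\neg P(c,d) \lor \neg L(d)))
All bound variables are already distinct, so no renaming is needed.
Finally move all quantifiers to the prefix:
  \forall f\, \forall d\, \forall c\, (\neg P(f,f) \lor \neg P(c,d) \lor \neg L(d))
The prefix is \forall f \forall d \forall c: 3 universal, 0 existential.

0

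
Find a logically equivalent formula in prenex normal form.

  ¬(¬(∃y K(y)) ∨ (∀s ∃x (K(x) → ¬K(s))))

First replace A → B with ¬A ∨ B.
  ¬(¬(∃y K(y)) ∨ (∀s ∃x (¬K(x) ∨ ¬K(s))))
Drive negations inward (¬∀x A ≡ ∃x ¬A, ¬∃x A ≡ ∀x ¬A, De Morgan for ∧/∨):
  (∃y K(y)) ∧ (∃s ∀x (K(x) ∧ K(s)))
All bound variables are already distinct, so no renaming is needed.
Extract every quantifier outward, since the variables are now distinct and don't occur free across branches:
  ∃y ∃s ∀x (K(y) ∧ K(x) ∧ K(s))

∃y ∃s ∀x (K(y) ∧ K(x) ∧ K(s))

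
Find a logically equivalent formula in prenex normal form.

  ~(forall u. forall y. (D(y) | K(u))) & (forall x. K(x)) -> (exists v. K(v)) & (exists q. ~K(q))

Rewrite implications/biconditionals: A → B as ¬A ∨ B.
  ~(~(forall u. forall y. (D(y) | K(u))) & (forall x. K(x))) | (exists v. K(v)) & (exists q. ~K(q))
Push ¬ through the quantifiers and connectives to reach negation normal form:
  (forall u. forall y. (D(y) | K(u))) | (exists x. ~K(x)) | (exists v. K(v)) & (exists q. ~K(q))
All bound variables are already distinct, so no renaming is needed.
Extract every quantifier outward, since the variables are now distinct and don't occur free across branches:
  forall u. forall y. exists x. exists v. exists q. (D(y) | K(u) | ~K(x) | K(v) & ~K(q))

forall u. forall y. exists x. exists v. exists q. (D(y) | K(u) | ~K(x) | K(v) & ~K(q))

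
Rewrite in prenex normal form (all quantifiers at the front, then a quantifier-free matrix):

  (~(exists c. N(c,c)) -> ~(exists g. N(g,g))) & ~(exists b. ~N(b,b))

First replace A → B with ¬A ∨ B.
  (~~(exists c. N(c,c)) | ~(exists g. N(g,g))) & ~(exists b. ~N(b,b))
Drive negations inward (¬∀x A ≡ ∃x ¬A, ¬∃x A ≡ ∀x ¬A, De Morgan for ∧/∨):
  ((exists c. N(c,c)) | (forall g. ~N(g,g))) & (forall b. N(b,b))
All bound variables are already distinct, so no renaming is needed.
Finally move all quantifiers to the prefix:
  exists c. forall g. forall b. ((N(c,c) | ~N(g,g)) & N(b,b))

exists c. forall g. forall b. ((N(c,c) | ~N(g,g)) & N(b,b))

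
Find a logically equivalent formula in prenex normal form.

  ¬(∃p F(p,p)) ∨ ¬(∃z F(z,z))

Drive negations inward (¬∀x A ≡ ∃x ¬A, ¬∃x A ≡ ∀x ¬A, De Morgan for ∧/∨):
  (∀p ¬F(p,p)) ∨ (∀z ¬F(z,z))
Extract every quantifier outward, since the variables are now distinct and don't occur free across branches:
  ∀p ∀z (¬F(p,p) ∨ ¬F(z,z))

∀p ∀z (¬F(p,p) ∨ ¬F(z,z))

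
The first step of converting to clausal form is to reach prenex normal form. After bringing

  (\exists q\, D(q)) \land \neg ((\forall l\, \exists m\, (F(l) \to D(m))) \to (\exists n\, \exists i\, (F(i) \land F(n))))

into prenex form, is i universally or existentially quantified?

universal

First replace A → B with ¬A ∨ B.
  (\exists q\, D(q)) \land \neg (\neg (\forall l\, \exists m\, (\neg F(l) \lor D(m))) \lor (\exists n\, \exists i\, (F(i) \land F(n))))
Drive negations inward (¬∀x A ≡ ∃x ¬A, ¬∃x A ≡ ∀x ¬A, De Morgan for ∧/∨):
  (\exists q\, D(q)) \land (\forall l\, \exists m\, (\neg F(l) \lor D(m))) \land (\forall n\, \forall i\, (\neg F(i) \lor \neg F(n)))
All bound variables are already distinct, so no renaming is needed.
Extract every quantifier outward, since the variables are now distinct and don't occur free across branches:
  \exists q\, \forall l\, \exists m\, \forall n\, \forall i\, (D(q) \land (\neg F(l) \lor D(m)) \land (\neg F(i) \lor \neg F(n)))
The quantifier \exists i sits under an odd number of negations (counting the antecedent side of each →), so it flips to \forall i.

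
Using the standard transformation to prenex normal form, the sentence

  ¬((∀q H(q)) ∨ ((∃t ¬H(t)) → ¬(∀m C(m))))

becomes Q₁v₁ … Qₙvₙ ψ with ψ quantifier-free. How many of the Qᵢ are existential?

2

Rewrite implications/biconditionals: A → B as ¬A ∨ B.
  ¬((∀q H(q)) ∨ ¬(∃t ¬H(t)) ∨ ¬(∀m C(m)))
Push ¬ through the quantifiers and connectives to reach negation normal form:
  (∃q ¬H(q)) ∧ (∃t ¬H(t)) ∧ (∀m C(m))
All bound variables are already distinct, so no renaming is needed.
Finally move all quantifiers to the prefix:
  ∃q ∃t ∀m (¬H(q) ∧ ¬H(t) ∧ C(m))
The prefix is ∃q ∃t ∀m: 1 universal, 2 existential.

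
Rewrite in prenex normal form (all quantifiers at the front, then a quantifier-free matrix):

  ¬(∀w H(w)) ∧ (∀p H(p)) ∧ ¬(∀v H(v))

Move each ¬ inward, flipping quantifiers it crosses:
  (∃w ¬H(w)) ∧ (∀p H(p)) ∧ (∃v ¬H(v))
All bound variables are already distinct, so no renaming is needed.
Extract every quantifier outward, since the variables are now distinct and don't occur free across branches:
  ∃w ∀p ∃v (¬H(w) ∧ H(p) ∧ ¬H(v))

∃w ∀p ∃v (¬H(w) ∧ H(p) ∧ ¬H(v))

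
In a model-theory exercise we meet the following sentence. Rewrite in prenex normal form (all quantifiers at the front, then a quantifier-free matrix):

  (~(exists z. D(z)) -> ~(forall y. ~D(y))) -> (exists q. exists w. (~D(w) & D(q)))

forall z. forall y. exists q. exists w. (~D(z) & ~D(y) | ~D(w) & D(q))

First replace A → B with ¬A ∨ B.
  ~(~~(exists z. D(z)) | ~(forall y. ~D(y))) | (exists q. exists w. (~D(w) & D(q)))
Move each ¬ inward, flipping quantifiers it crosses:
  (forall z. ~D(z)) & (forall y. ~D(y)) | (exists q. exists w. (~D(w) & D(q)))
Finally move all quantifiers to the prefix:
  forall z. forall y. exists q. exists w. (~D(z) & ~D(y) | ~D(w) & D(q))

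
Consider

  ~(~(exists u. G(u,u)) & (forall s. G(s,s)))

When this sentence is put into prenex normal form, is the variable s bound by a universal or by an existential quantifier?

existential

Move each ¬ inward, flipping quantifiers it crosses:
  (exists u. G(u,u)) | (exists s. ~G(s,s))
All bound variables are already distinct, so no renaming is needed.
Extract every quantifier outward, since the variables are now distinct and don't occur free across branches:
  exists u. exists s. (G(u,u) | ~G(s,s))
The quantifier forall s sits under an odd number of negations, so it flips to exists s.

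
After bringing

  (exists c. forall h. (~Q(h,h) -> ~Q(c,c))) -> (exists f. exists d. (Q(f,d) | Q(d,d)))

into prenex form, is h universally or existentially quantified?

existential

Rewrite implications/biconditionals: A → B as ¬A ∨ B.
  ~(exists c. forall h. (~~Q(h,h) | ~Q(c,c))) | (exists f. exists d. (Q(f,d) | Q(d,d)))
Push ¬ through the quantifiers and connectives to reach negation normal form:
  (forall c. exists h. (~Q(h,h) & Q(c,c))) | (exists f. exists d. (Q(f,d) | Q(d,d)))
All bound variables are already distinct, so no renaming is needed.
Pull the quantifiers to the front (each side's bound variable is not free in the other side):
  forall c. exists h. exists f. exists d. (~Q(h,h) & Q(c,c) | Q(f,d) | Q(d,d))
The quantifier forall h sits under an odd number of negations (counting the antecedent side of each →), so it flips to exists h.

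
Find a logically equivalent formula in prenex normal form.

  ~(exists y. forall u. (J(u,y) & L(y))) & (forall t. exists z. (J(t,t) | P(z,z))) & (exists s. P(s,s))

forall y. exists u. forall t. exists z. exists s. ((~J(u,y) | ~L(y)) & (J(t,t) | P(z,z)) & P(s,s))

Move each ¬ inward, flipping quantifiers it crosses:
  (forall y. exists u. (~J(u,y) | ~L(y))) & (forall t. exists z. (J(t,t) | P(z,z))) & (exists s. P(s,s))
Finally move all quantifiers to the prefix:
  forall y. exists u. forall t. exists z. exists s. ((~J(u,y) | ~L(y)) & (J(t,t) | P(z,z)) & P(s,s))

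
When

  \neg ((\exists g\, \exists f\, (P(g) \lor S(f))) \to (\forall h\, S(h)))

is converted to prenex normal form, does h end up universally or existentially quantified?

First replace A → B with ¬A ∨ B.
  \neg (\neg (\exists g\, \exists f\, (P(g) \lor S(f))) \lor (\forall h\, S(h)))
Drive negations inward (¬∀x A ≡ ∃x ¬A, ¬∃x A ≡ ∀x ¬A, De Morgan for ∧/∨):
  (\exists g\, \exists f\, (P(g) \lor S(f))) \land (\exists h\, \neg S(h))
All bound variables are already distinct, so no renaming is needed.
Finally move all quantifiers to the prefix:
  \exists g\, \exists f\, \exists h\, ((P(g) \lor S(f)) \land \neg S(h))
The quantifier \forall h sits under an odd number of negations (counting the antecedent side of each →), so it flips to \exists h.

existential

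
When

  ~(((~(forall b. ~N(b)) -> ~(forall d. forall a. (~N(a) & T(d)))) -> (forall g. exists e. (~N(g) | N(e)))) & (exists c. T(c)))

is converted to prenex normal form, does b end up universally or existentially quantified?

universal

Eliminate → and ↔ using ¬ and ∨.
  ~((~(~~(forall b. ~N(b)) | ~(forall d. forall a. (~N(a) & T(d)))) | (forall g. exists e. (~N(g) | N(e)))) & (exists c. T(c)))
Move each ¬ inward, flipping quantifiers it crosses:
  ((forall b. ~N(b)) | (exists d. exists a. (N(a) | ~T(d)))) & (exists g. forall e. (N(g) & ~N(e))) | (forall c. ~T(c))
Extract every quantifier outward, since the variables are now distinct and don't occur free across branches:
  forall b. exists d. exists a. exists g. forall e. forall c. ((~N(b) | N(a) | ~T(d)) & N(g) & ~N(e) | ~T(c))
The quantifier forall b sits under an even number of negations (counting the antecedent side of each →), so it remains universal.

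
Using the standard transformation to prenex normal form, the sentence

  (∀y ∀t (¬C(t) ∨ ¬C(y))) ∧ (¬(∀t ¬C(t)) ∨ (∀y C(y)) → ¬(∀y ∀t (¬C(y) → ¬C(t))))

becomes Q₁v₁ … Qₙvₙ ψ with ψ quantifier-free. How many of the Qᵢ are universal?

3

First replace A → B with ¬A ∨ B.
  (∀y ∀t (¬C(t) ∨ ¬C(y))) ∧ (¬(¬(∀t ¬C(t)) ∨ (∀y C(y))) ∨ ¬(∀y ∀t (¬¬C(y) ∨ ¬C(t))))
Push ¬ through the quantifiers and connectives to reach negation normal form:
  (∀y ∀t (¬C(t) ∨ ¬C(y))) ∧ ((∀t ¬C(t)) ∧ (∃y ¬C(y)) ∨ (∃y ∃t (¬C(y) ∧ C(t))))
Rename bound variables to avoid capture: t↦u, y↦z1, y↦w1, t↦v1.
  (∀y ∀t (¬C(t) ∨ ¬C(y))) ∧ ((∀u ¬C(u)) ∧ (∃z1 ¬C(z1)) ∨ (∃w1 ∃v1 (¬C(w1) ∧ C(v1))))
Extract every quantifier outward, since the variables are now distinct and don't occur free across branches:
  ∀y ∀t ∀u ∃z1 ∃w1 ∃v1 ((¬C(t) ∨ ¬C(y)) ∧ (¬C(u) ∧ ¬C(z1) ∨ ¬C(w1) ∧ C(v1)))
The prefix is ∀y ∀t ∀u ∃z1 ∃w1 ∃v1: 3 universal, 3 existential.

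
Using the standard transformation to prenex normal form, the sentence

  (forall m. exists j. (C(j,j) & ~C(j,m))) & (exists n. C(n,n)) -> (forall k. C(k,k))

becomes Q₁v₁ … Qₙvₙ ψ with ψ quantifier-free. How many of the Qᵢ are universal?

First replace A → B with ¬A ∨ B.
  ~((forall m. exists j. (C(j,j) & ~C(j,m))) & (exists n. C(n,n))) | (forall k. C(k,k))
Push ¬ through the quantifiers and connectives to reach negation normal form:
  (exists m. forall j. (~C(j,j) | C(j,m))) | (forall n. ~C(n,n)) | (forall k. C(k,k))
Pull the quantifiers to the front (each side's bound variable is not free in the other side):
  exists m. forall j. forall n. forall k. (~C(j,j) | C(j,m) | ~C(n,n) | C(k,k))
The prefix is exists m forall j forall n forall k: 3 universal, 1 existential.

3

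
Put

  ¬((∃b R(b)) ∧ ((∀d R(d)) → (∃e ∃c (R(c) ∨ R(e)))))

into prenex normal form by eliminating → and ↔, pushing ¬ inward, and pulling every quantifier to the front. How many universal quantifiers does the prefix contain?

Eliminate → and ↔ using ¬ and ∨.
  ¬((∃b R(b)) ∧ (¬(∀d R(d)) ∨ (∃e ∃c (R(c) ∨ R(e)))))
Push ¬ through the quantifiers and connectives to reach negation normal form:
  (∀b ¬R(b)) ∨ (∀d R(d)) ∧ (∀e ∀c (¬R(c) ∧ ¬R(e)))
Pull the quantifiers to the front (each side's bound variable is not free in the other side):
  ∀b ∀d ∀e ∀c (¬R(b) ∨ R(d) ∧ ¬R(c) ∧ ¬R(e))
The prefix is ∀b ∀d ∀e ∀c: 4 universal, 0 existential.

4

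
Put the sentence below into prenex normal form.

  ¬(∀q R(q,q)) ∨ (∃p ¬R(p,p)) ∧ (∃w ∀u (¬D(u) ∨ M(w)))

Move each ¬ inward, flipping quantifiers it crosses:
  (∃q ¬R(q,q)) ∨ (∃p ¬R(p,p)) ∧ (∃w ∀u (¬D(u) ∨ M(w)))
All bound variables are already distinct, so no renaming is needed.
Finally move all quantifiers to the prefix:
  ∃q ∃p ∃w ∀u (¬R(q,q) ∨ ¬R(p,p) ∧ (¬D(u) ∨ M(w)))

∃q ∃p ∃w ∀u (¬R(q,q) ∨ ¬R(p,p) ∧ (¬D(u) ∨ M(w)))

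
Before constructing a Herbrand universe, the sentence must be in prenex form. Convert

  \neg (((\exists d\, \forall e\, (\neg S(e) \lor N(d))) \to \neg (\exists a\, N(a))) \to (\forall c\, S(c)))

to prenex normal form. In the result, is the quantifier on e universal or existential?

existential

Rewrite implications/biconditionals: A → B as ¬A ∨ B.
  \neg (\neg (\neg (\exists d\, \forall e\, (\neg S(e) \lor N(d))) \lor \neg (\exists a\, N(a))) \lor (\forall c\, S(c)))
Drive negations inward (¬∀x A ≡ ∃x ¬A, ¬∃x A ≡ ∀x ¬A, De Morgan for ∧/∨):
  ((\forall d\, \exists e\, (S(e) \land \neg N(d))) \lor (\forall a\, \neg N(a))) \land (\exists c\, \neg S(c))
Extract every quantifier outward, since the variables are now distinct and don't occur free across branches:
  \forall d\, \exists e\, \forall a\, \exists c\, ((S(e) \land \neg N(d) \lor \neg N(a)) \land \neg S(c))
The quantifier \forall e sits under an odd number of negations (counting the antecedent side of each →), so it flips to \exists e.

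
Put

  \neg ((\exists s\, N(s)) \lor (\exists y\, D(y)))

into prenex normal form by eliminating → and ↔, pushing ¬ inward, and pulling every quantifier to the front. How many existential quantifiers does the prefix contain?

Push ¬ through the quantifiers and connectives to reach negation normal form:
  (\forall s\, \neg N(s)) \land (\forall y\, \neg D(y))
All bound variables are already distinct, so no renaming is needed.
Pull the quantifiers to the front (each side's bound variable is not free in the other side):
  \forall s\, \forall y\, (\neg N(s) \land \neg D(y))
The prefix is \forall s \forall y: 2 universal, 0 existential.

0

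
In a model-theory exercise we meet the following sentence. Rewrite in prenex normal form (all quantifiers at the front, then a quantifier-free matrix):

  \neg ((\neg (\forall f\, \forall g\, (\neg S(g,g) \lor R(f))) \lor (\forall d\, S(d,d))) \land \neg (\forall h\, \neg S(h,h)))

Push ¬ through the quantifiers and connectives to reach negation normal form:
  (\forall f\, \forall g\, (\neg S(g,g) \lor R(f))) \land (\exists d\, \neg S(d,d)) \lor (\forall h\, \neg S(h,h))
Extract every quantifier outward, since the variables are now distinct and don't occur free across branches:
  \forall f\, \forall g\, \exists d\, \forall h\, ((\neg S(g,g) \lor R(f)) \land \neg S(d,d) \lor \neg S(h,h))

\forall f\, \forall g\, \exists d\, \forall h\, ((\neg S(g,g) \lor R(f)) \land \neg S(d,d) \lor \neg S(h,h))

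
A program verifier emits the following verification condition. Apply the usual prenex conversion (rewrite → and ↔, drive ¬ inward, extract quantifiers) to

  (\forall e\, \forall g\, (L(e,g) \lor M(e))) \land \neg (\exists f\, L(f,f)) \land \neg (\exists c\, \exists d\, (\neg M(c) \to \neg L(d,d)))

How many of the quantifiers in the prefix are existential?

0

First replace A → B with ¬A ∨ B.
  (\forall e\, \forall g\, (L(e,g) \lor M(e))) \land \neg (\exists f\, L(f,f)) \land \neg (\exists c\, \exists d\, (\neg \neg M(c) \lor \neg L(d,d)))
Drive negations inward (¬∀x A ≡ ∃x ¬A, ¬∃x A ≡ ∀x ¬A, De Morgan for ∧/∨):
  (\forall e\, \forall g\, (L(e,g) \lor M(e))) \land (\forall f\, \neg L(f,f)) \land (\forall c\, \forall d\, (\neg M(c) \land L(d,d)))
Pull the quantifiers to the front (each side's bound variable is not free in the other side):
  \forall e\, \forall g\, \forall f\, \forall c\, \forall d\, ((L(e,g) \lor M(e)) \land \neg L(f,f) \land \neg M(c) \land L(d,d))
The prefix is \forall e \forall g \forall f \forall c \forall d: 5 universal, 0 existential.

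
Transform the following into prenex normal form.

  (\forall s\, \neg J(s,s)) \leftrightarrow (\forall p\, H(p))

\exists s\, \forall p\, \exists v1\, \forall r\, ((J(s,s) \lor H(p)) \land (\neg H(v1) \lor \neg J(r,r)))

Rewrite implications/biconditionals: A → B as ¬A ∨ B; A ↔ B as (¬A ∨ B) ∧ (¬B ∨ A).
  (\neg (\forall s\, \neg J(s,s)) \lor (\forall p\, H(p))) \land (\neg (\forall p\, H(p)) \lor (\forall s\, \neg J(s,s)))
Move each ¬ inward, flipping quantifiers it crosses:
  ((\exists s\, J(s,s)) \lor (\forall p\, H(p))) \land ((\exists p\, \neg H(p)) \lor (\forall s\, \neg J(s,s)))
Standardize variables apart so no two quantifiers bind the same name: p↦v1, s↦r.
  ((\exists s\, J(s,s)) \lor (\forall p\, H(p))) \land ((\exists v1\, \neg H(v1)) \lor (\forall r\, \neg J(r,r)))
Finally move all quantifiers to the prefix:
  \exists s\, \forall p\, \exists v1\, \forall r\, ((J(s,s) \lor H(p)) \land (\neg H(v1) \lor \neg J(r,r)))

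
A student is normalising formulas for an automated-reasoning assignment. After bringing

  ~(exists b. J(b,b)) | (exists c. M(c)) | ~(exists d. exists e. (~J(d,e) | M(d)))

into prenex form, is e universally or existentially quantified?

Drive negations inward (¬∀x A ≡ ∃x ¬A, ¬∃x A ≡ ∀x ¬A, De Morgan for ∧/∨):
  (forall b. ~J(b,b)) | (exists c. M(c)) | (forall d. forall e. (J(d,e) & ~M(d)))
All bound variables are already distinct, so no renaming is needed.
Extract every quantifier outward, since the variables are now distinct and don't occur free across branches:
  forall b. exists c. forall d. forall e. (~J(b,b) | M(c) | J(d,e) & ~M(d))
The quantifier exists e sits under an odd number of negations, so it flips to forall e.

universal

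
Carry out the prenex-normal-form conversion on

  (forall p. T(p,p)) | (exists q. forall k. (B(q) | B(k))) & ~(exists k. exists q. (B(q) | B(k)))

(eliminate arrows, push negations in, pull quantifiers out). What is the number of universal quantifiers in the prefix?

4

Drive negations inward (¬∀x A ≡ ∃x ¬A, ¬∃x A ≡ ∀x ¬A, De Morgan for ∧/∨):
  (forall p. T(p,p)) | (exists q. forall k. (B(q) | B(k))) & (forall k. forall q. (~B(q) & ~B(k)))
Standardize variables apart so no two quantifiers bind the same name: k↦c, q↦v.
  (forall p. T(p,p)) | (exists q. forall k. (B(q) | B(k))) & (forall c. forall v. (~B(v) & ~B(c)))
Extract every quantifier outward, since the variables are now distinct and don't occur free across branches:
  forall p. exists q. forall k. forall c. forall v. (T(p,p) | (B(q) | B(k)) & ~B(v) & ~B(c))
The prefix is forall p exists q forall k forall c forall v: 4 universal, 1 existential.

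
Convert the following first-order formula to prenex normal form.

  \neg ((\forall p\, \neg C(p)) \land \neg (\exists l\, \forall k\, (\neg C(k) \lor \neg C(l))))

Drive negations inward (¬∀x A ≡ ∃x ¬A, ¬∃x A ≡ ∀x ¬A, De Morgan for ∧/∨):
  (\exists p\, C(p)) \lor (\exists l\, \forall k\, (\neg C(k) \lor \neg C(l)))
All bound variables are already distinct, so no renaming is needed.
Pull the quantifiers to the front (each side's bound variable is not free in the other side):
  \exists p\, \exists l\, \forall k\, (C(p) \lor \neg C(k) \lor \neg C(l))

\exists p\, \exists l\, \forall k\, (C(p) \lor \neg C(k) \lor \neg C(l))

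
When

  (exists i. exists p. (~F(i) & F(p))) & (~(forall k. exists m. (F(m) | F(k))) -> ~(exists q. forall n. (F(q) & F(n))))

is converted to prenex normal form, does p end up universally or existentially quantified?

Eliminate → and ↔ using ¬ and ∨.
  (exists i. exists p. (~F(i) & F(p))) & (~~(forall k. exists m. (F(m) | F(k))) | ~(exists q. forall n. (F(q) & F(n))))
Move each ¬ inward, flipping quantifiers it crosses:
  (exists i. exists p. (~F(i) & F(p))) & ((forall k. exists m. (F(m) | F(k))) | (forall q. exists n. (~F(q) | ~F(n))))
Pull the quantifiers to the front (each side's bound variable is not free in the other side):
  exists i. exists p. forall k. exists m. forall q. exists n. (~F(i) & F(p) & (F(m) | F(k) | ~F(q) | ~F(n)))
The quantifier exists p sits under an even number of negations (counting the antecedent side of each →), so it remains existential.

existential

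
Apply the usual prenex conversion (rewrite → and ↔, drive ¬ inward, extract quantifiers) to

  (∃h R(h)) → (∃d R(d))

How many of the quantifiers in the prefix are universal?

First replace A → B with ¬A ∨ B.
  ¬(∃h R(h)) ∨ (∃d R(d))
Move each ¬ inward, flipping quantifiers it crosses:
  (∀h ¬R(h)) ∨ (∃d R(d))
All bound variables are already distinct, so no renaming is needed.
Pull the quantifiers to the front (each side's bound variable is not free in the other side):
  ∀h ∃d (¬R(h) ∨ R(d))
The prefix is ∀h ∃d: 1 universal, 1 existential.

1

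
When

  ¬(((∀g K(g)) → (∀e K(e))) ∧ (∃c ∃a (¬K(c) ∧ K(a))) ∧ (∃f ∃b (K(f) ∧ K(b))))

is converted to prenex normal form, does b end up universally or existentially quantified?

First replace A → B with ¬A ∨ B.
  ¬((¬(∀g K(g)) ∨ (∀e K(e))) ∧ (∃c ∃a (¬K(c) ∧ K(a))) ∧ (∃f ∃b (K(f) ∧ K(b))))
Push ¬ through the quantifiers and connectives to reach negation normal form:
  (∀g K(g)) ∧ (∃e ¬K(e)) ∨ (∀c ∀a (K(c) ∨ ¬K(a))) ∨ (∀f ∀b (¬K(f) ∨ ¬K(b)))
All bound variables are already distinct, so no renaming is needed.
Extract every quantifier outward, since the variables are now distinct and don't occur free across branches:
  ∀g ∃e ∀c ∀a ∀f ∀b (K(g) ∧ ¬K(e) ∨ K(c) ∨ ¬K(a) ∨ ¬K(f) ∨ ¬K(b))
The quantifier ∃b sits under an odd number of negations (counting the antecedent side of each →), so it flips to ∀b.

universal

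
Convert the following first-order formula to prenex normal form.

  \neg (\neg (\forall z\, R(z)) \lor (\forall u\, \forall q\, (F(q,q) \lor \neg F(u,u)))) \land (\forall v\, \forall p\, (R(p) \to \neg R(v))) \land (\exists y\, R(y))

First replace A → B with ¬A ∨ B.
  \neg (\neg (\forall z\, R(z)) \lor (\forall u\, \forall q\, (F(q,q) \lor \neg F(u,u)))) \land (\forall v\, \forall p\, (\neg R(p) \lor \neg R(v))) \land (\exists y\, R(y))
Move each ¬ inward, flipping quantifiers it crosses:
  (\forall z\, R(z)) \land (\exists u\, \exists q\, (\neg F(q,q) \land F(u,u))) \land (\forall v\, \forall p\, (\neg R(p) \lor \neg R(v))) \land (\exists y\, R(y))
Extract every quantifier outward, since the variables are now distinct and don't occur free across branches:
  \forall z\, \exists u\, \exists q\, \forall v\, \forall p\, \exists y\, (R(z) \land \neg F(q,q) \land F(u,u) \land (\neg R(p) \lor \neg R(v)) \land R(y))

\forall z\, \exists u\, \exists q\, \forall v\, \forall p\, \exists y\, (R(z) \land \neg F(q,q) \land F(u,u) \land (\neg R(p) \lor \neg R(v)) \land R(y))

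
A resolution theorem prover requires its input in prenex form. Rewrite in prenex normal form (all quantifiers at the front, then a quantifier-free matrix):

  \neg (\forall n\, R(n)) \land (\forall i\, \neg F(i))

Drive negations inward (¬∀x A ≡ ∃x ¬A, ¬∃x A ≡ ∀x ¬A, De Morgan for ∧/∨):
  (\exists n\, \neg R(n)) \land (\forall i\, \neg F(i))
All bound variables are already distinct, so no renaming is needed.
Pull the quantifiers to the front (each side's bound variable is not free in the other side):
  \exists n\, \forall i\, (\neg R(n) \land \neg F(i))

\exists n\, \forall i\, (\neg R(n) \land \neg F(i))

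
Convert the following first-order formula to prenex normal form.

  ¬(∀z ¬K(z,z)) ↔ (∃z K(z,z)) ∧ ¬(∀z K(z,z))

Rewrite implications/biconditionals: A → B as ¬A ∨ B; A ↔ B as (¬A ∨ B) ∧ (¬B ∨ A).
  (¬¬(∀z ¬K(z,z)) ∨ (∃z K(z,z)) ∧ ¬(∀z K(z,z))) ∧ (¬((∃z K(z,z)) ∧ ¬(∀z K(z,z))) ∨ ¬(∀z ¬K(z,z)))
Push ¬ through the quantifiers and connectives to reach negation normal form:
  ((∀z ¬K(z,z)) ∨ (∃z K(z,z)) ∧ (∃z ¬K(z,z))) ∧ ((∀z ¬K(z,z)) ∨ (∀z K(z,z)) ∨ (∃z K(z,z)))
Give each quantifier a distinct variable: z↦s, z↦v1, z↦w, z↦y, z↦y1.
  ((∀z ¬K(z,z)) ∨ (∃s K(s,s)) ∧ (∃v1 ¬K(v1,v1))) ∧ ((∀w ¬K(w,w)) ∨ (∀y K(y,y)) ∨ (∃y1 K(y1,y1)))
Extract every quantifier outward, since the variables are now distinct and don't occur free across branches:
  ∀z ∃s ∃v1 ∀w ∀y ∃y1 ((¬K(z,z) ∨ K(s,s) ∧ ¬K(v1,v1)) ∧ (¬K(w,w) ∨ K(y,y) ∨ K(y1,y1)))

∀z ∃s ∃v1 ∀w ∀y ∃y1 ((¬K(z,z) ∨ K(s,s) ∧ ¬K(v1,v1)) ∧ (¬K(w,w) ∨ K(y,y) ∨ K(y1,y1)))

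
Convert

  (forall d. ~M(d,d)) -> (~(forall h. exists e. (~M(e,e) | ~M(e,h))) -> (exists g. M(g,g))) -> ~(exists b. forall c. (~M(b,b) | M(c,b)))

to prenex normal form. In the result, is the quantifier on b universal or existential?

universal

Rewrite implications/biconditionals: A → B as ¬A ∨ B.
  ~(forall d. ~M(d,d)) | ~(~~(forall h. exists e. (~M(e,e) | ~M(e,h))) | (exists g. M(g,g))) | ~(exists b. forall c. (~M(b,b) | M(c,b)))
Move each ¬ inward, flipping quantifiers it crosses:
  (exists d. M(d,d)) | (exists h. forall e. (M(e,e) & M(e,h))) & (forall g. ~M(g,g)) | (forall b. exists c. (M(b,b) & ~M(c,b)))
All bound variables are already distinct, so no renaming is needed.
Pull the quantifiers to the front (each side's bound variable is not free in the other side):
  exists d. exists h. forall e. forall g. forall b. exists c. (M(d,d) | M(e,e) & M(e,h) & ~M(g,g) | M(b,b) & ~M(c,b))
The quantifier exists b sits under an odd number of negations (counting the antecedent side of each →), so it flips to forall b.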